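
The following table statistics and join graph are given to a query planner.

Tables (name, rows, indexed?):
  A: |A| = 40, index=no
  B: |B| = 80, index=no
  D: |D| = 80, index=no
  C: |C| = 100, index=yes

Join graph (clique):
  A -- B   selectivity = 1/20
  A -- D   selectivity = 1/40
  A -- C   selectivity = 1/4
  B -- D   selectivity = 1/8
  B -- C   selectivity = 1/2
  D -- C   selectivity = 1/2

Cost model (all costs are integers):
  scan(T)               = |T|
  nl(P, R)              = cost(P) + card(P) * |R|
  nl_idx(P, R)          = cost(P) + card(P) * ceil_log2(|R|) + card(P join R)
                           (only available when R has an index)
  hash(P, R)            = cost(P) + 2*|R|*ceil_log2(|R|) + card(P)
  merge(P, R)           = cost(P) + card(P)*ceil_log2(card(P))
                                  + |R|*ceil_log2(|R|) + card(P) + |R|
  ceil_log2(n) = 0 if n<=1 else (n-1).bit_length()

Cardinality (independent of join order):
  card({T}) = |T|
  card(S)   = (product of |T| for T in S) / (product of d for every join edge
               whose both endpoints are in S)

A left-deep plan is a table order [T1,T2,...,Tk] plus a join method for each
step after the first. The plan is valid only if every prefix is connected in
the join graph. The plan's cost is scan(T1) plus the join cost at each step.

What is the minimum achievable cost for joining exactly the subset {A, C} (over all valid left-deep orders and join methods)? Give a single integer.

680

Selinger DP over subsets of {A,C}:
  {A}: scan cost=40, card=40
  {C}: scan cost=100, card=100
  {AC}: card=1000; try (A,hash)→680, (C,merge)→1120, (A,merge)→1180, (C,nl_idx)→1320, (C,hash)→1480, (C,nl)→4040 …(+1); best=680 via (A,hash)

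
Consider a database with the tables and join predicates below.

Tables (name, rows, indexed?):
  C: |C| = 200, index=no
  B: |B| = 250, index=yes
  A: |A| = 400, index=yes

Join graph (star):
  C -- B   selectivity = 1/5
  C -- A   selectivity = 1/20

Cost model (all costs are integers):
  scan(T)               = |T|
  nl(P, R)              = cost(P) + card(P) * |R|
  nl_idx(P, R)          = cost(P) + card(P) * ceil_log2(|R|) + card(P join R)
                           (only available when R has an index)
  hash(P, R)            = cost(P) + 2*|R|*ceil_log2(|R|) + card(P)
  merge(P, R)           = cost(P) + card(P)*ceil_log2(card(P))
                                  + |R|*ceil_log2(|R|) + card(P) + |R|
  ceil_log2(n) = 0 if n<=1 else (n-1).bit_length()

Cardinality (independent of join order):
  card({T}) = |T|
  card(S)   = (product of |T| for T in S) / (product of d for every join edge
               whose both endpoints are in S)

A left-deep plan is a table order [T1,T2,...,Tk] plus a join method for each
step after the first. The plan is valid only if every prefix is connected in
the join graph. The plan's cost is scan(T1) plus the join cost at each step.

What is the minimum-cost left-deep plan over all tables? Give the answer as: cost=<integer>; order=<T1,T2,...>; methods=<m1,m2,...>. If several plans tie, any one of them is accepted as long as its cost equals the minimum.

cost=12000; order=A,C,B; methods=hash,hash

Selinger DP (subsets sized 1..n):
  {C}: scan cost=200, card=200
  {B}: scan cost=250, card=250
  {A}: scan cost=400, card=400
  {BC}: card=10000; try (C,hash)→3700, (B,merge)→4250, (C,merge)→4300, (B,hash)→4400, (B,nl_idx)→11800, (B,nl)→50200 …(+1); best=3700 via (C,hash)
  {AC}: card=4000; try (C,hash)→4000, (A,merge)→6000, (A,nl_idx)→6000, (C,merge)→6200, (A,hash)→7600, (A,nl)→80200 …(+1); best=4000 via (C,hash)
  {ABC}: card=200000; try (B,hash)→12000, (A,hash)→20900, (B,merge)→58250, (A,merge)→157700, (B,nl_idx)→236000, (A,nl_idx)→293700 …(+2); best=12000 via (B,hash)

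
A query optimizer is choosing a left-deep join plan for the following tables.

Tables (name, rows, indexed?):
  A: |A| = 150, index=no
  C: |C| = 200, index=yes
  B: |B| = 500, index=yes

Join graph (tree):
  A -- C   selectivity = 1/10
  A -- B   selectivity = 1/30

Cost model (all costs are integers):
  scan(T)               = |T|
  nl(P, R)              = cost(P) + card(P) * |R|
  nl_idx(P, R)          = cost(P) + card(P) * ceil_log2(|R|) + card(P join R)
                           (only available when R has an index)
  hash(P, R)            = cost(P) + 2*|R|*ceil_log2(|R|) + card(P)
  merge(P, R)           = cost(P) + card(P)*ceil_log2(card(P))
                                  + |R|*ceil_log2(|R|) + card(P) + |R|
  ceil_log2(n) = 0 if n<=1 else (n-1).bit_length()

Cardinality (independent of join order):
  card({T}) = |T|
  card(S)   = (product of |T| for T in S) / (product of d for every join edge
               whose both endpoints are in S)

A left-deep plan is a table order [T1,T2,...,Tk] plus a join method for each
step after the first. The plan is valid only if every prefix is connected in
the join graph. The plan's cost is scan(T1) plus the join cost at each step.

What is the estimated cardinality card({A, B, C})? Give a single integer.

Tables in S: A(150), B(500), C(200)
Edges inside S: A-C(d=10), A-B(d=30)
numerator = 150 * 500 * 200 = 15000000
denominator = 10 * 30 = 300
card(S) = 15000000 / 300 = 50000

50000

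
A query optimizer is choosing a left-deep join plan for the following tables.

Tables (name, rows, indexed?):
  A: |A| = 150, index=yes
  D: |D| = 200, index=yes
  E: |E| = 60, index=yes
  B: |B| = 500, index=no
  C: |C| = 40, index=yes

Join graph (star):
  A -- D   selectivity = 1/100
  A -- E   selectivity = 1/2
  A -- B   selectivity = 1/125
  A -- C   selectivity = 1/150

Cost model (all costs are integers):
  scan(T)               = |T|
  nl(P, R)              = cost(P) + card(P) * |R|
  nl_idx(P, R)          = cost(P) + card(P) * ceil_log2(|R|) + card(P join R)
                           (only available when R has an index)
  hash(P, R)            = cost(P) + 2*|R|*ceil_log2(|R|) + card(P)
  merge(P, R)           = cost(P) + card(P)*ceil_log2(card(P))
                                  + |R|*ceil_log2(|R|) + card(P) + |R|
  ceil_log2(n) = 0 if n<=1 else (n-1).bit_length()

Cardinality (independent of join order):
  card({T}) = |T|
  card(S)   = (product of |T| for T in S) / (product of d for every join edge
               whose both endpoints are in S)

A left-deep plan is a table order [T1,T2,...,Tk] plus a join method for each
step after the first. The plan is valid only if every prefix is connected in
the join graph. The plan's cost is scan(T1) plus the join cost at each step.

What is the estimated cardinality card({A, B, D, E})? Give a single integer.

Tables in S: A(150), B(500), D(200), E(60)
Edges inside S: A-D(d=100), A-E(d=2), A-B(d=125)
numerator = 150 * 500 * 200 * 60 = 900000000
denominator = 100 * 2 * 125 = 25000
card(S) = 900000000 / 25000 = 36000

36000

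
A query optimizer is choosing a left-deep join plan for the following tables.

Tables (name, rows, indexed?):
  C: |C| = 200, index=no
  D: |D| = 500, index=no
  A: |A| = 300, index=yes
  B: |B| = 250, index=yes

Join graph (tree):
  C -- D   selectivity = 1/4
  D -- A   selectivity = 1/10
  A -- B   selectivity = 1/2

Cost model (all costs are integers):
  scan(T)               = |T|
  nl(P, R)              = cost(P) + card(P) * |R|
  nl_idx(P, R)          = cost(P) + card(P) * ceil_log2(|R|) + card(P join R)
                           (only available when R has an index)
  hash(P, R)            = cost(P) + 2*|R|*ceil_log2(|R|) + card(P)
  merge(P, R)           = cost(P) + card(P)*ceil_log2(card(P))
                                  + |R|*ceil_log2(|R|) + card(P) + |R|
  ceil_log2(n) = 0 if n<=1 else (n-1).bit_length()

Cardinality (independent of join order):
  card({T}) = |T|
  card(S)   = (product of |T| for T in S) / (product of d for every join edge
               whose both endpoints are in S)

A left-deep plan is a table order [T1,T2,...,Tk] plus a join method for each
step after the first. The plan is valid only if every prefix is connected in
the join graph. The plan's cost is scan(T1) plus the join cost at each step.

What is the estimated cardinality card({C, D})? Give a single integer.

Tables in S: C(200), D(500)
Edges inside S: C-D(d=4)
numerator = 200 * 500 = 100000
denominator = 4 = 4
card(S) = 100000 / 4 = 25000

25000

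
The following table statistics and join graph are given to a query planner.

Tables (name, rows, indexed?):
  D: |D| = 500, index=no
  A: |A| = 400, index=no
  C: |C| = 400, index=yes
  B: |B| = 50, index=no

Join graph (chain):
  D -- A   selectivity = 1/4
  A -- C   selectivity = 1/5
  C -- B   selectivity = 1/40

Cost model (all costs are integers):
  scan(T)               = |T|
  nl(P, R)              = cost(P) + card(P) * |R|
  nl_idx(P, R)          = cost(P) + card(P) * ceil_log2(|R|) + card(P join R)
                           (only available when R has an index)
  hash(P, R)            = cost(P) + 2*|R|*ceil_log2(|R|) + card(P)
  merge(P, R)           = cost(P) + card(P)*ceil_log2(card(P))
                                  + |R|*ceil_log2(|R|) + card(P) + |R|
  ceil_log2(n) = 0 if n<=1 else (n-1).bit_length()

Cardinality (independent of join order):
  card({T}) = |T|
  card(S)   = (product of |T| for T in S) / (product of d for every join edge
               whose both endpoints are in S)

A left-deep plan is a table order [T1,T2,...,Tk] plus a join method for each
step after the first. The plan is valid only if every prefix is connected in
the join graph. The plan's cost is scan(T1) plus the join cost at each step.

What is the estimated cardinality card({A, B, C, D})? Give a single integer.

5000000

Tables in S: A(400), B(50), C(400), D(500)
Edges inside S: D-A(d=4), A-C(d=5), C-B(d=40)
numerator = 400 * 50 * 400 * 500 = 4000000000
denominator = 4 * 5 * 40 = 800
card(S) = 4000000000 / 800 = 5000000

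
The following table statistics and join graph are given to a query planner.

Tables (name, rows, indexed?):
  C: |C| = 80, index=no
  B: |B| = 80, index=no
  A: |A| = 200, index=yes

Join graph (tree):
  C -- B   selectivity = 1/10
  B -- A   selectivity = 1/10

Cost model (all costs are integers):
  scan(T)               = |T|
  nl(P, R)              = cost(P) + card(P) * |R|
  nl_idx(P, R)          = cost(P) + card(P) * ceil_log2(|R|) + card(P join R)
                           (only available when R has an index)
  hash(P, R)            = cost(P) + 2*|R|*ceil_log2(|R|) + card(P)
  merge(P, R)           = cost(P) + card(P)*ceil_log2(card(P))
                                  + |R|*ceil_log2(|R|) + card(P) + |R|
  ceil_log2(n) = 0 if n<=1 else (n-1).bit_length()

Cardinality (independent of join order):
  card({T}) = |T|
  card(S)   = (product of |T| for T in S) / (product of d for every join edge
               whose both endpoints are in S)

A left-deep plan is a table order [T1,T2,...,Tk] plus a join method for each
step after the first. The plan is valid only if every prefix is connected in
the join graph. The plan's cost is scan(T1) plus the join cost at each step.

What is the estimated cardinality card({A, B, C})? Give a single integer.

Tables in S: A(200), B(80), C(80)
Edges inside S: C-B(d=10), B-A(d=10)
numerator = 200 * 80 * 80 = 1280000
denominator = 10 * 10 = 100
card(S) = 1280000 / 100 = 12800

12800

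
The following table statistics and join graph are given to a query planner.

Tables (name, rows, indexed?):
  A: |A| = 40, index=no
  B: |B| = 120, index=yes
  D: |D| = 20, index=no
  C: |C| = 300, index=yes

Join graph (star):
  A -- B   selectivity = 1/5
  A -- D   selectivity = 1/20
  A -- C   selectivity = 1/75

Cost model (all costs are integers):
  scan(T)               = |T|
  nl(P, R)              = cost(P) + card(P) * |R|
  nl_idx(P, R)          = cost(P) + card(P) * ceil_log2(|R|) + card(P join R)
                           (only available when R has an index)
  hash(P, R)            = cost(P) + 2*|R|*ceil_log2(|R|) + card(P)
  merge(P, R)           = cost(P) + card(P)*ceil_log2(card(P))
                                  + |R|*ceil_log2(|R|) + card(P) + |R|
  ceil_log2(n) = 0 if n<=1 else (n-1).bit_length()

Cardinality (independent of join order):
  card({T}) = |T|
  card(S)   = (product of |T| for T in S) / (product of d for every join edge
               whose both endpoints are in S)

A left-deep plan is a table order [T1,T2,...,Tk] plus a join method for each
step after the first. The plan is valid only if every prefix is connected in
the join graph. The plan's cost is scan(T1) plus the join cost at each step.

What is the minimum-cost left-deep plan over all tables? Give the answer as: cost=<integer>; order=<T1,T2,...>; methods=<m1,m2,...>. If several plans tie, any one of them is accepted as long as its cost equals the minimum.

Selinger DP (subsets sized 1..n):
  {A}: scan cost=40, card=40
  {B}: scan cost=120, card=120
  {D}: scan cost=20, card=20
  {C}: scan cost=300, card=300
  {AB}: card=960; try (A,hash)→720, (B,merge)→1280, (B,nl_idx)→1280, (A,merge)→1360, (B,hash)→1760, (B,nl)→4840 …(+1); best=720 via (A,hash)
  {AD}: card=40; try (D,hash)→280, (A,merge)→420, (D,merge)→440, (A,hash)→520, (A,nl)→820, (D,nl)→840; best=280 via (D,hash)
  {AC}: card=160; try (C,nl_idx)→560, (A,hash)→1080, (C,merge)→3320, (A,merge)→3580, (C,hash)→5480, (C,nl)→12040 …(+1); best=560 via (C,nl_idx)
  {ABD}: card=960; try (B,merge)→1520, (B,nl_idx)→1520, (D,hash)→1880, (B,hash)→2000, (B,nl)→5080, (D,merge)→11400 …(+1); best=1520 via (B,merge)
  {ABC}: card=3840; try (B,hash)→2400, (B,merge)→2960, (B,nl_idx)→5520, (C,hash)→7080, (C,nl_idx)→13200, (C,merge)→14280 …(+2); best=2400 via (B,hash)
  {ACD}: card=160; try (C,nl_idx)→800, (D,hash)→920, (D,merge)→2120, (C,merge)→3560, (D,nl)→3760, (C,hash)→5720 …(+1); best=800 via (C,nl_idx)
  {ABCD}: card=3840; try (B,hash)→2640, (B,merge)→3200, (B,nl_idx)→5760, (D,hash)→6440, (C,hash)→7880, (C,nl_idx)→14000 …(+5); best=2640 via (B,hash)

cost=2640; order=A,D,C,B; methods=hash,nl_idx,hash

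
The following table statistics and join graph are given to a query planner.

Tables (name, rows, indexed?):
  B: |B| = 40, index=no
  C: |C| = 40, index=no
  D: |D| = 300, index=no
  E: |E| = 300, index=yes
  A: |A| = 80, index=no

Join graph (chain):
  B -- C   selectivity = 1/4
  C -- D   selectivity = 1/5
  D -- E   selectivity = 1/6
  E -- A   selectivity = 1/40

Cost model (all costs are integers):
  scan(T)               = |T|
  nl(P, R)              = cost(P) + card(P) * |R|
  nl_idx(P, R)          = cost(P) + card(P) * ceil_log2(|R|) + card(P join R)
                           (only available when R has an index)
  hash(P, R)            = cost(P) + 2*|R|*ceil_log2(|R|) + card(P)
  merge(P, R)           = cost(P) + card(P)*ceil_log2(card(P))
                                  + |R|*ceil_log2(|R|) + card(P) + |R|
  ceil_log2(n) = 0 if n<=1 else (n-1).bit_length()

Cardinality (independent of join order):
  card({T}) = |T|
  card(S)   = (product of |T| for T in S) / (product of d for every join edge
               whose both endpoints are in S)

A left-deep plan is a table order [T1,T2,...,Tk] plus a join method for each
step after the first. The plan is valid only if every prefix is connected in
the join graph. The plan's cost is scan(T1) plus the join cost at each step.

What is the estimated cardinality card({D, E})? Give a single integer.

15000

Tables in S: D(300), E(300)
Edges inside S: D-E(d=6)
numerator = 300 * 300 = 90000
denominator = 6 = 6
card(S) = 90000 / 6 = 15000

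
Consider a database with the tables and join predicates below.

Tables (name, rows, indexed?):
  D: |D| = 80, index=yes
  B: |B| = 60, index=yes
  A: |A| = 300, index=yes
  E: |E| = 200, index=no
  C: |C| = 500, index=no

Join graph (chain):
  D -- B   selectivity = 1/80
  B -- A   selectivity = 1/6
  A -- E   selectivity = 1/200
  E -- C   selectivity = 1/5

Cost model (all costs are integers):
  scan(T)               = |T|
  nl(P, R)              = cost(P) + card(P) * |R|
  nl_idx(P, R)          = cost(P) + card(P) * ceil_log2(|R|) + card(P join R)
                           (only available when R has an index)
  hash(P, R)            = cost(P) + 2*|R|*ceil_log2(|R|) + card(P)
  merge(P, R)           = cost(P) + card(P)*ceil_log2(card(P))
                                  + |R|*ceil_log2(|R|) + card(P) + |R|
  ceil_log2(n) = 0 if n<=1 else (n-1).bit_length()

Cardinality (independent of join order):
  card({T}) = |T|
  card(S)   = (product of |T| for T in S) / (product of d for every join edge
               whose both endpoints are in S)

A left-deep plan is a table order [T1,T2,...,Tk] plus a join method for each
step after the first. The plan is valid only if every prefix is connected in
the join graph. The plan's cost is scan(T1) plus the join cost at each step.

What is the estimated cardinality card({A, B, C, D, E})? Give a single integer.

Tables in S: A(300), B(60), C(500), D(80), E(200)
Edges inside S: D-B(d=80), B-A(d=6), A-E(d=200), E-C(d=5)
numerator = 300 * 60 * 500 * 80 * 200 = 144000000000
denominator = 80 * 6 * 200 * 5 = 480000
card(S) = 144000000000 / 480000 = 300000

300000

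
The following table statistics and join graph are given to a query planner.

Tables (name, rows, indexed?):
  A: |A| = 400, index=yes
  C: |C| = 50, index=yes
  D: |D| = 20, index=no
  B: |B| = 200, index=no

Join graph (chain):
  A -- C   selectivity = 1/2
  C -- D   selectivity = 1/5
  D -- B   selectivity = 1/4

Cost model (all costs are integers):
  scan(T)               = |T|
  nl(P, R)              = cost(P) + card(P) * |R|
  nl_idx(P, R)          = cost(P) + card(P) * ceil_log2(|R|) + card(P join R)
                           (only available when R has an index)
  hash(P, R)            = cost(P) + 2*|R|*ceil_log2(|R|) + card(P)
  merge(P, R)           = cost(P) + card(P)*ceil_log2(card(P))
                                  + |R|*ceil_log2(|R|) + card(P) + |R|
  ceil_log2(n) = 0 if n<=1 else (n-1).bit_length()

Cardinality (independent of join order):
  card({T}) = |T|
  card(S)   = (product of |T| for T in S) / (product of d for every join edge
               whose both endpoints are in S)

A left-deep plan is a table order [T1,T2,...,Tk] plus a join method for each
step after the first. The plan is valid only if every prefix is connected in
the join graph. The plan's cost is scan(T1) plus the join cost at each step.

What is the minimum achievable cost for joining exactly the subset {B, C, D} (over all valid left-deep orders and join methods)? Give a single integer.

2200

Selinger DP over subsets of {B,C,D}:
  {C}: scan cost=50, card=50
  {D}: scan cost=20, card=20
  {B}: scan cost=200, card=200
  {CD}: card=200; try (D,hash)→300, (C,nl_idx)→340, (C,merge)→490, (D,merge)→520, (C,hash)→640, (C,nl)→1020 …(+1); best=300 via (D,hash)
  {BD}: card=1000; try (D,hash)→600, (B,merge)→1940, (D,merge)→2120, (B,hash)→3240, (B,nl)→4020, (D,nl)→4200; best=600 via (D,hash)
  {BCD}: card=10000; try (C,hash)→2200, (B,hash)→3700, (B,merge)→3900, (C,merge)→11950, (C,nl_idx)→16600, (B,nl)→40300 …(+1); best=2200 via (C,hash)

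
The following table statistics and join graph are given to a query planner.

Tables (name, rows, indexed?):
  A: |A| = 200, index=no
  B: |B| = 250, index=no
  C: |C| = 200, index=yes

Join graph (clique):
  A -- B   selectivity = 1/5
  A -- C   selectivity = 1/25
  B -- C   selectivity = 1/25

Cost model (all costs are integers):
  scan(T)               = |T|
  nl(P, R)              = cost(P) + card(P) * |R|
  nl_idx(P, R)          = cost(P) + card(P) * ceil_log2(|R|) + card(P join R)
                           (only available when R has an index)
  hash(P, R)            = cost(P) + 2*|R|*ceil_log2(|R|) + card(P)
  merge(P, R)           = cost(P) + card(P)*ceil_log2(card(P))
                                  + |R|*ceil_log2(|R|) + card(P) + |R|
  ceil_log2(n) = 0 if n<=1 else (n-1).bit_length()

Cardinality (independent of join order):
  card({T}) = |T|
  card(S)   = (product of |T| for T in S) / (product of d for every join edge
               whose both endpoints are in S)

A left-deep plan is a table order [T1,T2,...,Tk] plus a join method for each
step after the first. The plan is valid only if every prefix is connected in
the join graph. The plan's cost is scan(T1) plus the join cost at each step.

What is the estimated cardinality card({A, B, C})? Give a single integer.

Tables in S: A(200), B(250), C(200)
Edges inside S: A-B(d=5), A-C(d=25), B-C(d=25)
numerator = 200 * 250 * 200 = 10000000
denominator = 5 * 25 * 25 = 3125
card(S) = 10000000 / 3125 = 3200

3200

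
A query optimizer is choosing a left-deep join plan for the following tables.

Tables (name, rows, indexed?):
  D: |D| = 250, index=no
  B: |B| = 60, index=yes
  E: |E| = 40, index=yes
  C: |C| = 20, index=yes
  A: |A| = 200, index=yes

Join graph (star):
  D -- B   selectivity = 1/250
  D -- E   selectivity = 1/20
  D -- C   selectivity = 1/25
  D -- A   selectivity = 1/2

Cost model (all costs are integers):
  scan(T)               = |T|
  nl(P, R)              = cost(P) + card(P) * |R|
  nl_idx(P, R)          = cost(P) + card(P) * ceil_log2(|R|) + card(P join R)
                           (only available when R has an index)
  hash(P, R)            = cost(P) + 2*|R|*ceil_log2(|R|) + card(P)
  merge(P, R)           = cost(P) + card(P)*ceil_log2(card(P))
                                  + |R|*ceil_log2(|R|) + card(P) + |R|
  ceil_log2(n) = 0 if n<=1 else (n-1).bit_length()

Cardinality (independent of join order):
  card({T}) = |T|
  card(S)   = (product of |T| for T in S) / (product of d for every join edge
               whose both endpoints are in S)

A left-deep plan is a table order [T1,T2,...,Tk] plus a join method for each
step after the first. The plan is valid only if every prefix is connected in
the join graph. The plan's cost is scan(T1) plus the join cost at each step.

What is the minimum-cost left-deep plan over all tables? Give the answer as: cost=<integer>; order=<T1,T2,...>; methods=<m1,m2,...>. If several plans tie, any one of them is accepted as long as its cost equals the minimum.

cost=4432; order=D,B,C,E,A; methods=hash,hash,nl_idx,merge

Selinger DP (subsets sized 1..n):
  {D}: scan cost=250, card=250
  {B}: scan cost=60, card=60
  {E}: scan cost=40, card=40
  {C}: scan cost=20, card=20
  {A}: scan cost=200, card=200
  {BD}: card=60; try (B,hash)→1220, (B,nl_idx)→1810, (D,merge)→2730, (B,merge)→2920, (D,hash)→4120, (D,nl)→15060 …(+1); best=1220 via (B,hash)
  {DE}: card=500; try (E,hash)→980, (E,nl_idx)→2250, (D,merge)→2570, (E,merge)→2780, (D,hash)→4080, (D,nl)→10040 …(+1); best=980 via (E,hash)
  {CD}: card=200; try (C,hash)→700, (C,nl_idx)→1700, (D,merge)→2390, (C,merge)→2620, (D,hash)→4040, (D,nl)→5020 …(+1); best=700 via (C,hash)
  {AD}: card=25000; try (A,hash)→3700, (D,merge)→4250, (A,merge)→4300, (D,hash)→4400, (A,nl_idx)→27250, (D,nl)→50200 …(+1); best=3700 via (A,hash)
  {BDE}: card=120; try (E,nl_idx)→1700, (E,hash)→1760, (E,merge)→1920, (B,hash)→2200, (E,nl)→3620, (B,nl_idx)→4100 …(+2); best=1700 via (E,nl_idx)
  {BCD}: card=48; try (C,hash)→1480, (C,nl_idx)→1568, (B,hash)→1620, (C,merge)→1760, (B,nl_idx)→1948, (C,nl)→2420 …(+2); best=1480 via (C,hash)
  {ABD}: card=6000; try (A,merge)→3440, (A,hash)→4480, (A,nl_idx)→7700, (A,nl)→13220, (B,hash)→29420, (B,nl_idx)→159700 …(+2); best=3440 via (A,merge)
  {CDE}: card=400; try (E,hash)→1380, (C,hash)→1680, (E,nl_idx)→2300, (E,merge)→2780, (C,nl_idx)→3880, (C,merge)→6100 …(+2); best=1380 via (E,hash)
  {ADE}: card=50000; try (A,hash)→4680, (A,merge)→7780, (E,hash)→29180, (A,nl_idx)→54980, (A,nl)→100980, (E,nl_idx)→203700 …(+2); best=4680 via (A,hash)
  {ACD}: card=20000; try (A,hash)→4100, (A,merge)→4300, (A,nl_idx)→22300, (C,hash)→28900, (A,nl)→40700, (C,nl_idx)→148700 …(+2); best=4100 via (A,hash)
  {BCDE}: card=96; try (E,nl_idx)→1864, (E,hash)→2008, (C,hash)→2020, (E,merge)→2096, (C,nl_idx)→2396, (B,hash)→2500 …(+6); best=1864 via (E,nl_idx)
  {ABDE}: card=12000; try (A,merge)→4460, (A,hash)→5020, (E,hash)→9920, (A,nl_idx)→14660, (A,nl)→25700, (E,nl_idx)→51440 …(+6); best=4460 via (A,merge)
  {ABCD}: card=4800; try (A,merge)→3616, (A,hash)→4728, (A,nl_idx)→6664, (C,hash)→9640, (A,nl)→11080, (B,hash)→24820 …(+6); best=3616 via (A,merge)
  {ACDE}: card=40000; try (A,hash)→4980, (A,merge)→7180, (E,hash)→24580, (A,nl_idx)→44580, (C,hash)→54880, (A,nl)→81380 …(+6); best=4980 via (A,hash)
  {ABCDE}: card=9600; try (A,merge)→4432, (A,hash)→5160, (E,hash)→8896, (A,nl_idx)→12232, (C,hash)→16660, (A,nl)→21064 …(+10); best=4432 via (A,merge)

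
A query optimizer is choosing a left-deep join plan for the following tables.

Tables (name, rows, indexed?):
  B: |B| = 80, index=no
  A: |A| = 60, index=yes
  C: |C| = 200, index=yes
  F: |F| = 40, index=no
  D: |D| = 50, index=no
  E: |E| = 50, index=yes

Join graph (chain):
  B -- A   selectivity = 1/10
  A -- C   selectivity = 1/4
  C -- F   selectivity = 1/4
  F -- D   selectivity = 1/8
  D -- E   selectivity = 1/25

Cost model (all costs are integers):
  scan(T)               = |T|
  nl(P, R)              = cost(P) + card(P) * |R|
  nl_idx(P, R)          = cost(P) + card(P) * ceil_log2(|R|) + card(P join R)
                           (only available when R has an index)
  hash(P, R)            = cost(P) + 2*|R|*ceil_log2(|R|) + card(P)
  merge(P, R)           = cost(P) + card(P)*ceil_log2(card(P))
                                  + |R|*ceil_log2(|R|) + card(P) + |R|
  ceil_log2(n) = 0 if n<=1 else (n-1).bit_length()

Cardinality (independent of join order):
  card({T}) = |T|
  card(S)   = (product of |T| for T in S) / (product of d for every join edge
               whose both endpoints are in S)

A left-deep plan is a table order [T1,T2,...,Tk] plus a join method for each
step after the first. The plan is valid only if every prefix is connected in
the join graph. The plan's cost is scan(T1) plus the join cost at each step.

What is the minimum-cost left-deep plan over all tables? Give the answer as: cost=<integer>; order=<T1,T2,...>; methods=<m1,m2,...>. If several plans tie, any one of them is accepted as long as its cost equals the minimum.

cost=406570; order=D,E,F,C,A,B; methods=nl_idx,hash,hash,hash,hash

Selinger DP (subsets sized 1..n):
  {B}: scan cost=80, card=80
  {A}: scan cost=60, card=60
  {C}: scan cost=200, card=200
  {F}: scan cost=40, card=40
  {D}: scan cost=50, card=50
  {E}: scan cost=50, card=50
  {AB}: card=480; try (A,hash)→880, (A,nl_idx)→1040, (B,merge)→1120, (A,merge)→1140, (B,hash)→1240, (B,nl)→4860 …(+1); best=880 via (A,hash)
  {AC}: card=3000; try (A,hash)→1120, (C,merge)→2280, (A,merge)→2420, (C,hash)→3320, (C,nl_idx)→3540, (A,nl_idx)→4400 …(+2); best=1120 via (A,hash)
  {CF}: card=2000; try (F,hash)→880, (C,merge)→2120, (F,merge)→2280, (C,nl_idx)→2360, (C,hash)→3280, (C,nl)→8040 …(+1); best=880 via (F,hash)
  {DF}: card=250; try (F,hash)→580, (D,merge)→670, (F,merge)→680, (D,hash)→680, (D,nl)→2040, (F,nl)→2050; best=580 via (F,hash)
  {DE}: card=100; try (E,nl_idx)→450, (E,hash)→700, (D,hash)→700, (E,merge)→750, (D,merge)→750, (E,nl)→2550 …(+1); best=450 via (E,nl_idx)
  {ABC}: card=24000; try (C,hash)→4560, (B,hash)→5240, (C,merge)→7480, (C,nl_idx)→28720, (B,merge)→40760, (C,nl)→96880 …(+1); best=4560 via (C,hash)
  {ACF}: card=30000; try (A,hash)→3600, (F,hash)→4600, (A,merge)→25300, (F,merge)→40400, (A,nl_idx)→42880, (A,nl)→120880 …(+1); best=3600 via (A,hash)
  {CDF}: card=12500; try (D,hash)→3480, (C,hash)→4030, (C,merge)→4630, (C,nl_idx)→15080, (D,merge)→25230, (C,nl)→50580 …(+1); best=3480 via (D,hash)
  {DEF}: card=500; try (F,hash)→1030, (E,hash)→1430, (F,merge)→1530, (E,nl_idx)→2580, (E,merge)→3180, (F,nl)→4450 …(+1); best=1030 via (F,hash)
  {ABCF}: card=240000; try (F,hash)→29040, (B,hash)→34720, (F,merge)→388840, (B,merge)→484240, (F,nl)→964560, (B,nl)→2403600; best=29040 via (F,hash)
  {ACDF}: card=187500; try (A,hash)→16700, (D,hash)→34200, (A,merge)→191400, (A,nl_idx)→265980, (D,merge)→483950, (A,nl)→753480 …(+1); best=16700 via (A,hash)
  {CDEF}: card=25000; try (C,hash)→4730, (C,merge)→7830, (E,hash)→16580, (C,nl_idx)→30030, (C,nl)→101030, (E,nl_idx)→103480 …(+2); best=4730 via (C,hash)
  {ABCDF}: card=1500000; try (B,hash)→205320, (D,hash)→269640, (B,merge)→3579840, (D,merge)→4589390, (D,nl)→12029040, (B,nl)→15016700; best=205320 via (B,hash)
  {ACDEF}: card=375000; try (A,hash)→30450, (E,hash)→204800, (A,merge)→405150, (A,nl_idx)→529730, (A,nl)→1504730, (E,nl_idx)→1516700 …(+2); best=30450 via (A,hash)
  {ABCDEF}: card=3000000; try (B,hash)→406570, (E,hash)→1705920, (B,merge)→7531090, (E,nl_idx)→12205320, (B,nl)→30030450, (E,merge)→33205670 …(+1); best=406570 via (B,hash)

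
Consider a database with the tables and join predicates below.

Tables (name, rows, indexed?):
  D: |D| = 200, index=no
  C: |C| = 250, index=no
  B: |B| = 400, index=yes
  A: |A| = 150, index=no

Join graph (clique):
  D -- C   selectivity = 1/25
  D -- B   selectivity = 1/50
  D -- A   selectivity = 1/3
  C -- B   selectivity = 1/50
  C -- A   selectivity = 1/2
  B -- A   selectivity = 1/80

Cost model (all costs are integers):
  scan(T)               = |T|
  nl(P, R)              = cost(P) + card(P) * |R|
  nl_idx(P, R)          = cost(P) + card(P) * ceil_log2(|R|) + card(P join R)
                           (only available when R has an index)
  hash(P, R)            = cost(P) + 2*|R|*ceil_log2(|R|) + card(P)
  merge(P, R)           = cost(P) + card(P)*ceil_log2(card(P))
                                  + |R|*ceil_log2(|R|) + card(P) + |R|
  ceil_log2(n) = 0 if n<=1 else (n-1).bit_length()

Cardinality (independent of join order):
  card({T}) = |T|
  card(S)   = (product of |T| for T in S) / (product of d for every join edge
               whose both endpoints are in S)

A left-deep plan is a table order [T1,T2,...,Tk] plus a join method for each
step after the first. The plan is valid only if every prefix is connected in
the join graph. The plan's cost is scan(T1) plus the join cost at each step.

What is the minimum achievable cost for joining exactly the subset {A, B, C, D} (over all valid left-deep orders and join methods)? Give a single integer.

11200

Selinger DP over subsets of {A,B,C,D}:
  {D}: scan cost=200, card=200
  {C}: scan cost=250, card=250
  {B}: scan cost=400, card=400
  {A}: scan cost=150, card=150
  {CD}: card=2000; try (D,hash)→3700, (C,merge)→4250, (D,merge)→4300, (C,hash)→4400, (C,nl)→50200, (D,nl)→50250; best=3700 via (D,hash)
  {BD}: card=1600; try (B,nl_idx)→3600, (D,hash)→4000, (B,merge)→6000, (D,merge)→6200, (B,hash)→7600, (B,nl)→80200 …(+1); best=3600 via (B,nl_idx)
  {AD}: card=10000; try (A,hash)→2800, (D,merge)→3300, (A,merge)→3350, (D,hash)→3500, (D,nl)→30150, (A,nl)→30200; best=2800 via (A,hash)
  {BC}: card=2000; try (B,nl_idx)→4500, (C,hash)→4800, (B,merge)→6500, (C,merge)→6650, (B,hash)→7700, (B,nl)→100250 …(+1); best=4500 via (B,nl_idx)
  {AC}: card=18750; try (A,hash)→2900, (C,merge)→3750, (A,merge)→3850, (C,hash)→4300, (C,nl)→37650, (A,nl)→37750; best=2900 via (A,hash)
  {AB}: card=750; try (B,nl_idx)→2250, (A,hash)→3200, (B,merge)→5500, (A,merge)→5750, (B,hash)→7500, (B,nl)→60150 …(+1); best=2250 via (B,nl_idx)
  {BCD}: card=320; try (C,hash)→9200, (D,hash)→9700, (B,hash)→12900, (B,nl_idx)→22020, (C,merge)→25050, (D,merge)→30300 …(+4); best=9200 via (C,hash)
  {ACD}: card=50000; try (A,hash)→8100, (C,hash)→16800, (D,hash)→24850, (A,merge)→29050, (C,merge)→155050, (A,nl)→303700 …(+3); best=8100 via (A,hash)
  {ABD}: card=1000; try (D,hash)→6200, (A,hash)→7600, (D,merge)→12300, (B,hash)→20000, (A,merge)→24150, (B,nl_idx)→93800 …(+4); best=6200 via (D,hash)
  {ABC}: card=1875; try (C,hash)→7000, (A,hash)→8900, (C,merge)→12750, (B,hash)→28850, (A,merge)→29850, (B,nl_idx)→173525 …(+4); best=7000 via (C,hash)
  {ABCD}: card=100; try (C,hash)→11200, (A,hash)→11920, (D,hash)→12075, (A,merge)→13750, (C,merge)→19450, (D,merge)→31300 …(+7); best=11200 via (C,hash)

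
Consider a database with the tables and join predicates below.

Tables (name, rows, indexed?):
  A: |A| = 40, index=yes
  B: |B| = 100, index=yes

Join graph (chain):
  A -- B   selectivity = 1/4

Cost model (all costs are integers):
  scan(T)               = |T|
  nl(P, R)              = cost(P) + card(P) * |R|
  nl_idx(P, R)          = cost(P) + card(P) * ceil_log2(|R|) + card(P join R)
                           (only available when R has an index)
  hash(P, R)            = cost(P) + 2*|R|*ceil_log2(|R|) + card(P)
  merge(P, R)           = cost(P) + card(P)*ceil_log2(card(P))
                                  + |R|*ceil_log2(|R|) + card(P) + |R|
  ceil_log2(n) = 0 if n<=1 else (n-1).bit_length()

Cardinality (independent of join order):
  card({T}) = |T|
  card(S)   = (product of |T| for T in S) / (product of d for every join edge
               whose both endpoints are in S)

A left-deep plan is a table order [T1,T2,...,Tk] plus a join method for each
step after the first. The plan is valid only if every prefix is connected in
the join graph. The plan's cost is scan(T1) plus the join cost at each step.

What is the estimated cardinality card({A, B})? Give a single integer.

Tables in S: A(40), B(100)
Edges inside S: A-B(d=4)
numerator = 40 * 100 = 4000
denominator = 4 = 4
card(S) = 4000 / 4 = 1000

1000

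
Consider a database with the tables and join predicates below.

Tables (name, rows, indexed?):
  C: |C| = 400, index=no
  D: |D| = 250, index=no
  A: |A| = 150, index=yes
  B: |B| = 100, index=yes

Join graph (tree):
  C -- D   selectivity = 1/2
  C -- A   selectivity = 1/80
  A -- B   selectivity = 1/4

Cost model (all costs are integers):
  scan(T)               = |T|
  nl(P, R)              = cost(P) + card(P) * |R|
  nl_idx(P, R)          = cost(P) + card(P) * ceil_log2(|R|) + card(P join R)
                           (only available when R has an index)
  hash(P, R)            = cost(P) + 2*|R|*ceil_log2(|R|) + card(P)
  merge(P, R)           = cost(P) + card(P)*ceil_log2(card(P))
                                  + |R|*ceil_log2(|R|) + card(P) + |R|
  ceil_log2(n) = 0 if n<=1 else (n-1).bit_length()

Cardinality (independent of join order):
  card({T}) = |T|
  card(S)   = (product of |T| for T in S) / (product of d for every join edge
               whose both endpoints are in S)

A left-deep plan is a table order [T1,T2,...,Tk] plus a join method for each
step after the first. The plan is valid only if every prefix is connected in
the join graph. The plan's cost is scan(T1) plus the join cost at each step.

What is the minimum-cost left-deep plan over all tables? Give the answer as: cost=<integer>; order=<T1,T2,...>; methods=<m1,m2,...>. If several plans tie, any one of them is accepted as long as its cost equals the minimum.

cost=28100; order=C,A,B,D; methods=hash,hash,hash

Selinger DP (subsets sized 1..n):
  {C}: scan cost=400, card=400
  {D}: scan cost=250, card=250
  {A}: scan cost=150, card=150
  {B}: scan cost=100, card=100
  {CD}: card=50000; try (D,hash)→4800, (C,merge)→6500, (D,merge)→6650, (C,hash)→7700, (C,nl)→100250, (D,nl)→100400; best=4800 via (D,hash)
  {AC}: card=750; try (A,hash)→3200, (A,nl_idx)→4350, (C,merge)→5500, (A,merge)→5750, (C,hash)→7500, (C,nl)→60150 …(+1); best=3200 via (A,hash)
  {AB}: card=3750; try (B,hash)→1700, (A,merge)→2250, (B,merge)→2300, (A,hash)→2600, (A,nl_idx)→4650, (B,nl_idx)→4950 …(+2); best=1700 via (B,hash)
  {ACD}: card=93750; try (D,hash)→7950, (D,merge)→13700, (A,hash)→57200, (D,nl)→190700, (A,nl_idx)→498550, (A,merge)→856150 …(+1); best=7950 via (D,hash)
  {ABC}: card=18750; try (B,hash)→5350, (B,merge)→12250, (C,hash)→12650, (B,nl_idx)→27200, (C,merge)→54450, (B,nl)→78200 …(+1); best=5350 via (B,hash)
  {ABCD}: card=2343750; try (D,hash)→28100, (B,hash)→103100, (D,merge)→307600, (B,merge)→1696250, (B,nl_idx)→3007950, (D,nl)→4692850 …(+1); best=28100 via (D,hash)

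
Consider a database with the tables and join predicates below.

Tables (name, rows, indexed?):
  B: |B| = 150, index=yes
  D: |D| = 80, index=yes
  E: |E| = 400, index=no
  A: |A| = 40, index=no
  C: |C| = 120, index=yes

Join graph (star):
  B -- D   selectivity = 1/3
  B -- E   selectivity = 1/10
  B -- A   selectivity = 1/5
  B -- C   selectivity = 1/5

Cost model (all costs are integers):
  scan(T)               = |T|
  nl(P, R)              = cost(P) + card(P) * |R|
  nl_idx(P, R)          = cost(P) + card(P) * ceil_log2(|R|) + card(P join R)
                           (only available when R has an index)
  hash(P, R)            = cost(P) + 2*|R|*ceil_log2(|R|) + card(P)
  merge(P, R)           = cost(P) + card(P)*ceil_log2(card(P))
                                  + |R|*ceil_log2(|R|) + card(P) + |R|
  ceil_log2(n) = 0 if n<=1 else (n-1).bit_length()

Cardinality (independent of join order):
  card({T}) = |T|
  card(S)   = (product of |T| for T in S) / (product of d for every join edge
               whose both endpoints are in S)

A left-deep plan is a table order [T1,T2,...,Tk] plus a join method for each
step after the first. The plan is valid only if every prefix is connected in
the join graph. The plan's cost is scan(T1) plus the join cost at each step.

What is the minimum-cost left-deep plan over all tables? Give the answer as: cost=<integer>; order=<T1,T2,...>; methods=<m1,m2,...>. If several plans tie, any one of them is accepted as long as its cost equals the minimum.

cost=808780; order=B,A,C,D,E; methods=hash,hash,hash,hash

Selinger DP (subsets sized 1..n):
  {B}: scan cost=150, card=150
  {D}: scan cost=80, card=80
  {E}: scan cost=400, card=400
  {A}: scan cost=40, card=40
  {C}: scan cost=120, card=120
  {BD}: card=4000; try (D,hash)→1420, (B,merge)→2070, (D,merge)→2140, (B,hash)→2560, (B,nl_idx)→4720, (D,nl_idx)→5200 …(+2); best=1420 via (D,hash)
  {BE}: card=6000; try (B,hash)→3200, (E,merge)→5500, (B,merge)→5750, (E,hash)→7500, (B,nl_idx)→9600, (E,nl)→60150 …(+1); best=3200 via (B,hash)
  {AB}: card=1200; try (A,hash)→780, (B,nl_idx)→1560, (B,merge)→1670, (A,merge)→1780, (B,hash)→2480, (B,nl)→6040 …(+1); best=780 via (A,hash)
  {BC}: card=3600; try (C,hash)→1980, (B,merge)→2430, (C,merge)→2460, (B,hash)→2640, (B,nl_idx)→4680, (C,nl_idx)→4800 …(+2); best=1980 via (C,hash)
  {BDE}: card=160000; try (D,hash)→10320, (E,hash)→12620, (E,merge)→57420, (D,merge)→87840, (D,nl_idx)→205200, (D,nl)→483200 …(+1); best=10320 via (D,hash)
  {ABD}: card=32000; try (D,hash)→3100, (A,hash)→5900, (D,merge)→15820, (D,nl_idx)→41180, (A,merge)→53700, (D,nl)→96780 …(+1); best=3100 via (D,hash)
  {BCD}: card=96000; try (D,hash)→6700, (C,hash)→7100, (D,merge)→49420, (C,merge)→54380, (D,nl_idx)→123180, (C,nl_idx)→125420 …(+2); best=6700 via (D,hash)
  {ABE}: card=48000; try (E,hash)→9180, (A,hash)→9680, (E,merge)→19180, (A,merge)→87480, (A,nl)→243200, (E,nl)→480780; best=9180 via (E,hash)
  {BCE}: card=144000; try (C,hash)→10880, (E,hash)→12780, (E,merge)→52780, (C,merge)→88160, (C,nl_idx)→189200, (C,nl)→723200 …(+1); best=10880 via (C,hash)
  {ABC}: card=28800; try (C,hash)→3660, (A,hash)→6060, (C,merge)→16140, (C,nl_idx)→37980, (A,merge)→49060, (C,nl)→144780 …(+1); best=3660 via (C,hash)
  {ABDE}: card=1280000; try (E,hash)→42300, (D,hash)→58300, (A,hash)→170800, (E,merge)→519100, (D,merge)→825820, (D,nl_idx)→1625180 …(+4); best=42300 via (E,hash)
  {BCDE}: card=3840000; try (E,hash)→109900, (D,hash)→156000, (C,hash)→172000, (E,merge)→1738700, (D,merge)→2747520, (C,merge)→3051280 …(+5); best=109900 via (E,hash)
  {ABCD}: card=768000; try (D,hash)→33580, (C,hash)→36780, (A,hash)→103180, (D,merge)→465100, (C,merge)→516060, (D,nl_idx)→973260 …(+5); best=33580 via (D,hash)
  {ABCE}: card=1152000; try (E,hash)→39660, (C,hash)→58860, (A,hash)→155360, (E,merge)→468460, (C,merge)→826140, (C,nl_idx)→1497180 …(+4); best=39660 via (E,hash)
  {ABCDE}: card=30720000; try (E,hash)→808780, (D,hash)→1192780, (C,hash)→1323980, (A,hash)→3950380, (E,merge)→16165580, (D,merge)→25384300 …(+8); best=808780 via (E,hash)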